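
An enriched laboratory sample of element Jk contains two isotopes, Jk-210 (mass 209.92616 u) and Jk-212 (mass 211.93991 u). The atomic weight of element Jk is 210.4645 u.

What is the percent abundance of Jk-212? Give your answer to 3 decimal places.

With x = fraction of Jk-210 (so Jk-212 is 1 − x):
209.92616·x + 211.93991·(1 − x) = 210.4645
(209.92616 − 211.93991)·x = 210.4645 − 211.93991
x = -1.47541 / -2.01375 = 0.73267 → 73.267% Jk-210, 26.733% Jk-212.

26.733%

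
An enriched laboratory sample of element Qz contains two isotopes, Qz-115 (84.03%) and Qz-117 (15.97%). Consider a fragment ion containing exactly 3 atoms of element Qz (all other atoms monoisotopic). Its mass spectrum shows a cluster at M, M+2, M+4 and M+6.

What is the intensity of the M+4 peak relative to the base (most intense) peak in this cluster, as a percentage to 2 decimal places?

Binomial terms of (0.8403 + 0.1597)^3: M 0.5933, M+2 0.3383, M+4 0.0643, M+6 0.0041 → M is the base peak.
P(M) = C(3,0) × 0.8403^3 × 0.1597^0 = 1 × 0.59333927 × 1.0000 = 0.593339 (base)
P(M+4) = C(3,2) × 0.8403^1 × 0.1597^2 = 3 × 0.8403 × 0.02550409 = 0.064293
Relative intensity = 0.064293 / 0.593339 × 100 = 10.84

10.84%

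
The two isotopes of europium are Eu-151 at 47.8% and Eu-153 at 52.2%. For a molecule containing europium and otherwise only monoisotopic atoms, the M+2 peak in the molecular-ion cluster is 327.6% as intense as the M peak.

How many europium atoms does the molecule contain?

For n independent Eu atoms, I(M+2)/I(M) = n · (abundance Eu-153) / (abundance Eu-151) = n · 0.522/0.478.
n = 3.276 × 0.478/0.522 = 3.00 ≈ 3

3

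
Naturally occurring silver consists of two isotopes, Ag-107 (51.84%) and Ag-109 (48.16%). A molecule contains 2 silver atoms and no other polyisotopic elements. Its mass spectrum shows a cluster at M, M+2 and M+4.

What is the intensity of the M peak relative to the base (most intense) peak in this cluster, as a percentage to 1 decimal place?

53.8%

Term probabilities: M 0.2687, M+2 0.4993, M+4 0.2319. Base peak = M+2.
P(M+2) = C(2,1) × 0.5184^1 × 0.4816^1 = 2 × 0.5184 × 0.4816 = 0.499323 (base)
P(M) = C(2,0) × 0.5184^2 × 0.4816^0 = 1 × 0.26873856 × 1.0000 = 0.268739
Relative intensity = 0.268739 / 0.499323 × 100 = 53.8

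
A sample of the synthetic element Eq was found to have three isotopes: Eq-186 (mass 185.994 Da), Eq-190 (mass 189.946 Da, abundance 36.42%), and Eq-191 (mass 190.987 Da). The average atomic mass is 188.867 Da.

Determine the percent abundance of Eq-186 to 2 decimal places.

34.87%

The remaining 63.58% is split between Eq-186 (fraction x) and Eq-191 (fraction 0.6358 − x).
Substituting: 185.994x + 190.987(0.6358 − x) = 119.6886668
(185.994 − 190.987)x = -1.7408678  ⇒  x = 0.34866, y = 0.28714
Eq-186: 34.87%, Eq-191: 28.71%.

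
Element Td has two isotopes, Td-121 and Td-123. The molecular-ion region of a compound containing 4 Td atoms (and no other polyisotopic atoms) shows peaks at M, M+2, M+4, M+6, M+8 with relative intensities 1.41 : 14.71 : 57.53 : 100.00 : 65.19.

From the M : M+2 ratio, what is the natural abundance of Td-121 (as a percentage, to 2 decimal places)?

Let p = fractional abundance of Td-121. I(M+2)/I(M) = [C(4,1)·p^3·(1−p)] / p^4 = 4·(1−p)/p = 14.71/1.41 = 10.4326
(1−p)/p = 10.4326/4 = 2.6082  ⇒  p = 1/(1 + 2.6082) = 0.2771
Td-121: 27.71%, Td-123: 72.29%.

27.71%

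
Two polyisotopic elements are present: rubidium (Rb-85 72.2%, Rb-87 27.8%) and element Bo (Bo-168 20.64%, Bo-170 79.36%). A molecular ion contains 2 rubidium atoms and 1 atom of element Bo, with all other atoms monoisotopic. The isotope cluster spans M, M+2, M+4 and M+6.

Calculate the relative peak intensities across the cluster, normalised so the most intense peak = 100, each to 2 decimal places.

Rubidium pattern (n=2): 0.521284 : 0.401432 : 0.077284
Element Bo pattern (n=1): 0.2064 : 0.7936
Convolve the two distributions (both contribute in 2-u steps):
  M: 0.521284×0.2064 = 0.107593
  M+2: 0.521284×0.7936 + 0.401432×0.2064 = 0.496547
  M+4: 0.401432×0.7936 + 0.077284×0.2064 = 0.334528
  M+6: 0.077284×0.7936 = 0.061333
Scale to base peak (0.496547) = 100: 21.67 : 100.00 : 67.37 : 12.35

21.67 : 100.00 : 67.37 : 12.35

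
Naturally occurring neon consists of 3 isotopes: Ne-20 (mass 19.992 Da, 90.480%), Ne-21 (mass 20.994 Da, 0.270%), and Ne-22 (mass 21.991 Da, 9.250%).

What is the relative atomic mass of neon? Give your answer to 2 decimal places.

Average mass = Σ (abundance × isotope mass) = 0.90480 × 19.992 + 0.00270 × 20.994 + 0.09250 × 21.991
= 18.0888 + 0.0567 + 2.0342 = 20.1797 Da

20.18 Da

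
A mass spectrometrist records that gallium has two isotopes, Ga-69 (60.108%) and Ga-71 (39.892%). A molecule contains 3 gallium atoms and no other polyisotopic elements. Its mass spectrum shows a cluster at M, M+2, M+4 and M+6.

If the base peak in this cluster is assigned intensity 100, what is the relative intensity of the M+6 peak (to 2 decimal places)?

Binomial terms of (0.60108 + 0.39892)^3: M 0.2172, M+2 0.4324, M+4 0.2870, M+6 0.0635 → M+2 is the base peak.
P(M+2) = C(3,1) × 0.60108^2 × 0.39892^1 = 3 × 0.36129717 × 0.39892 = 0.432386 (base)
P(M+6) = C(3,3) × 0.60108^0 × 0.39892^3 = 1 × 1.0000 × 0.063483 = 0.063483
Relative intensity = 0.063483 / 0.432386 × 100 = 14.68

14.68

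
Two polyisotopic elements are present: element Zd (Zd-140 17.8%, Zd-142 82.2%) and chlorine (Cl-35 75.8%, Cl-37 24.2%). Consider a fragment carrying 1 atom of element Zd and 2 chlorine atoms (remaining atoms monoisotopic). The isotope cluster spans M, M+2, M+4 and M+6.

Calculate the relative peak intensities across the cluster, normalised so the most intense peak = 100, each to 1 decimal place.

19.0 : 100.0 : 58.0 : 9.0

Element Zd pattern (n=1): 0.1780 : 0.8220
Chlorine pattern (n=2): 0.574564 : 0.366872 : 0.058564
Convolve the two distributions (both contribute in 2-u steps):
  M: 0.1780×0.574564 = 0.102272
  M+2: 0.1780×0.366872 + 0.8220×0.574564 = 0.537595
  M+4: 0.1780×0.058564 + 0.8220×0.366872 = 0.311993
  M+6: 0.8220×0.058564 = 0.048140
Scale to base peak (0.537595) = 100: 19.0 : 100.0 : 58.0 : 9.0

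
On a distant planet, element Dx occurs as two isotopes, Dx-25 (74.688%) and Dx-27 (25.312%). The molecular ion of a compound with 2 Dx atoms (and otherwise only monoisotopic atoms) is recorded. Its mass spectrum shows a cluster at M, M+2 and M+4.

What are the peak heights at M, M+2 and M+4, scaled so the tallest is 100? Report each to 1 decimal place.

Each Dx atom is independently Dx-25 (p = 0.74688) or Dx-27 (q = 0.25312); the cluster is the binomial expansion (p + q)^2.
P(M) = 0.74688^2 = 0.557830
P(M+2) = 2 × 0.74688^1 × 0.25312^1 = 0.378101
P(M+4) = 0.25312^2 = 0.064070
The M peak is largest (0.557830); scaling to 100 gives 100.0 : 67.8 : 11.5.

100.0 : 67.8 : 11.5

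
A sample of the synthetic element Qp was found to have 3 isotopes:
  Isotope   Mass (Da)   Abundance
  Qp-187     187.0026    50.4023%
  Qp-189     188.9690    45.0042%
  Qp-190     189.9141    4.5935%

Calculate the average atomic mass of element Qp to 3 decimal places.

188.021 Da

Ar = Σ fᵢ·mᵢ = 0.504023 × 187.0026 + 0.450042 × 188.9690 + 0.045935 × 189.9141
= 94.25361 + 85.04399 + 8.72370 = 188.02130 Da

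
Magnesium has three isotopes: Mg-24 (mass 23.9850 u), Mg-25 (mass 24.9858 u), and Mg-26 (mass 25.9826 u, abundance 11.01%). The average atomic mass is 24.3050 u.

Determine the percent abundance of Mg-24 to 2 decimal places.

78.99%

Let x and y be the fractions of Mg-24 and Mg-25. Then x + y = 1 − 0.1101 = 0.8899 and 23.9850x + 24.9858y = 24.3050 − 0.1101×25.9826 = 21.44431574.
Substituting: 23.9850x + 24.9858(0.8899 − x) = 21.44431574
(23.9850 − 24.9858)x = -0.79054768  ⇒  x = 0.78992, y = 0.09998
Mg-24: 78.99%, Mg-25: 10.00%.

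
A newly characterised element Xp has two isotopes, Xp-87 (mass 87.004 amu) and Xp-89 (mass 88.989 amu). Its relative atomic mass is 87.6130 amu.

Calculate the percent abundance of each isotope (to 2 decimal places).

Xp-87: 69.32%, Xp-89: 30.68%

Let x be the fractional abundance of Xp-87; then Xp-89 has abundance 1 − x.
87.004·x + 88.989·(1 − x) = 87.6130
(87.004 − 88.989)·x = 87.6130 − 88.989
x = -1.3760 / -1.985 = 0.69320 → 69.32% Xp-87, 30.68% Xp-89.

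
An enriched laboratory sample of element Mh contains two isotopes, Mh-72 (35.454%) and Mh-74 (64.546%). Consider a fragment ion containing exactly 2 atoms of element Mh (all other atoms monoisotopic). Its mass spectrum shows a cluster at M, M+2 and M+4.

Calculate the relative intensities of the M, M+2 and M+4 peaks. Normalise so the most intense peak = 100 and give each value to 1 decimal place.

Each Mh atom is independently Mh-72 (p = 0.35454) or Mh-74 (q = 0.64546); the cluster is the binomial expansion (p + q)^2.
P(M) = 0.35454^2 = 0.125699
P(M+2) = 2 × 0.35454^1 × 0.64546^1 = 0.457683
P(M+4) = 0.64546^2 = 0.416619
The M+2 peak is largest (0.457683); scaling to 100 gives 27.5 : 100.0 : 91.0.

27.5 : 100.0 : 91.0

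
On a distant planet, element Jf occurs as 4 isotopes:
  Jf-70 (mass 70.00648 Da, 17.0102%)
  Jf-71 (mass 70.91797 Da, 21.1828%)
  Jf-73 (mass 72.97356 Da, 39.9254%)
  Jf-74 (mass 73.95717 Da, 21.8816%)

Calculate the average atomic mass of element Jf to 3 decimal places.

72.249 Da

Ar = Σ fᵢ·mᵢ = 0.170102 × 70.00648 + 0.211828 × 70.91797 + 0.399254 × 72.97356 + 0.218816 × 73.95717
= 11.908242 + 15.022412 + 29.134986 + 16.183012 = 72.248652 Da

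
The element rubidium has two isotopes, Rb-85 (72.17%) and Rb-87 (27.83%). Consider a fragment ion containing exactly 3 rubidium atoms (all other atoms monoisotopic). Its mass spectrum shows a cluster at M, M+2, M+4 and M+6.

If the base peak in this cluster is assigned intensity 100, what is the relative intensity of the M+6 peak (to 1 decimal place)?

Binomial terms of (0.7217 + 0.2783)^3: M 0.3759, M+2 0.4349, M+4 0.1677, M+6 0.0216 → M+2 is the base peak.
P(M+2) = C(3,1) × 0.7217^2 × 0.2783^1 = 3 × 0.52085089 × 0.2783 = 0.434858 (base)
P(M+6) = C(3,3) × 0.7217^0 × 0.2783^3 = 1 × 1.0000 × 0.02155458 = 0.021555
Relative intensity = 0.021555 / 0.434858 × 100 = 5.0

5.0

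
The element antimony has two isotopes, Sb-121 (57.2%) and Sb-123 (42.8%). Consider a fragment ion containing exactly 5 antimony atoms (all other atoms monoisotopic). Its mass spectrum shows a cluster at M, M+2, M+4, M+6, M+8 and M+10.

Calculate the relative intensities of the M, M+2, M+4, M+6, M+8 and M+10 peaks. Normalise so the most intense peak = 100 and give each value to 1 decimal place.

Each Sb atom is independently Sb-121 (p = 0.572) or Sb-123 (q = 0.428); the cluster is the binomial expansion (p + q)^5.
P(M) = 0.572^5 = 0.061232
P(M+2) = 5 × 0.572^4 × 0.428^1 = 0.229086
P(M+4) = 10 × 0.572^3 × 0.428^2 = 0.342827
P(M+6) = 10 × 0.572^2 × 0.428^3 = 0.256521
P(M+8) = 5 × 0.572^1 × 0.428^4 = 0.095971
P(M+10) = 0.428^5 = 0.014362
The M+4 peak is largest (0.342827); scaling to 100 gives 17.9 : 66.8 : 100.0 : 74.8 : 28.0 : 4.2.

17.9 : 66.8 : 100.0 : 74.8 : 28.0 : 4.2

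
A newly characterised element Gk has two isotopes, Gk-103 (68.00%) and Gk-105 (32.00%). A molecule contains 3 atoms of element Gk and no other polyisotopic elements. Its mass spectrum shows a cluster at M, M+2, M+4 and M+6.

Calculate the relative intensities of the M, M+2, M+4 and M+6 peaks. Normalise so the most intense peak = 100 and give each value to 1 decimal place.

70.8 : 100.0 : 47.1 : 7.4

Each Gk atom is independently Gk-103 (p = 0.6800) or Gk-105 (q = 0.3200); the cluster is the binomial expansion (p + q)^3.
P(M) = 0.6800^3 = 0.314432
P(M+2) = 3 × 0.6800^2 × 0.3200^1 = 0.443904
P(M+4) = 3 × 0.6800^1 × 0.3200^2 = 0.208896
P(M+6) = 0.3200^3 = 0.032768
The M+2 peak is largest (0.443904); scaling to 100 gives 70.8 : 100.0 : 47.1 : 7.4.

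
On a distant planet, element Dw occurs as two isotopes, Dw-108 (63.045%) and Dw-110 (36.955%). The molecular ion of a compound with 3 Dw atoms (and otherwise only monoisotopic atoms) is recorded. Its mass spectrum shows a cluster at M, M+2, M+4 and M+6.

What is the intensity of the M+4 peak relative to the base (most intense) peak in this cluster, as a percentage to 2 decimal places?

58.62%

Term probabilities: M 0.2506, M+2 0.4407, M+4 0.2583, M+6 0.0505. Base peak = M+2.
P(M+2) = C(3,1) × 0.63045^2 × 0.36955^1 = 3 × 0.3974672 × 0.36955 = 0.440652 (base)
P(M+4) = C(3,2) × 0.63045^1 × 0.36955^2 = 3 × 0.63045 × 0.1365672 = 0.258296
Relative intensity = 0.258296 / 0.440652 × 100 = 58.62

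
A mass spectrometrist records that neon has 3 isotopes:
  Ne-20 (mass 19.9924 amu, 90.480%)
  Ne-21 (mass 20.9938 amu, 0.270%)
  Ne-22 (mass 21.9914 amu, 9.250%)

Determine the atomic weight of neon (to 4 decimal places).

Average mass = Σ (abundance × isotope mass) = 0.90480 × 19.9924 + 0.00270 × 20.9938 + 0.09250 × 21.9914
= 18.08912 + 0.05668 + 2.03420 = 20.18000 amu

20.1800 amu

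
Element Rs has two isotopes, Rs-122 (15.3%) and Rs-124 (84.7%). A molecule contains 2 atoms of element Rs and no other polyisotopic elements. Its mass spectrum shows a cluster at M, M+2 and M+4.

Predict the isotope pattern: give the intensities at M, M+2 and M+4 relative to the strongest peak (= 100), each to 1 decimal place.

Expanding (0.153 + 0.847)^2:
P(M) = 0.153^2 = 0.023409
P(M+2) = 2 × 0.153^1 × 0.847^1 = 0.259182
P(M+4) = 0.847^2 = 0.717409
The M+4 peak is largest (0.717409); scaling to 100 gives 3.3 : 36.1 : 100.0.

3.3 : 36.1 : 100.0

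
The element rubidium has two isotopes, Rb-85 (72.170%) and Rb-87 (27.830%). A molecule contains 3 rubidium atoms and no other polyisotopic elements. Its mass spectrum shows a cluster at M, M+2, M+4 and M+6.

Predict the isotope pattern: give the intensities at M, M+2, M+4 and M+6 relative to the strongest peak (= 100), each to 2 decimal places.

Expanding (0.72170 + 0.27830)^3:
P(M) = 0.72170^3 = 0.375898
P(M+2) = 3 × 0.72170^2 × 0.27830^1 = 0.434858
P(M+4) = 3 × 0.72170^1 × 0.27830^2 = 0.167689
P(M+6) = 0.27830^3 = 0.021555
The M+2 peak is largest (0.434858); scaling to 100 gives 86.44 : 100.00 : 38.56 : 4.96.

86.44 : 100.00 : 38.56 : 4.96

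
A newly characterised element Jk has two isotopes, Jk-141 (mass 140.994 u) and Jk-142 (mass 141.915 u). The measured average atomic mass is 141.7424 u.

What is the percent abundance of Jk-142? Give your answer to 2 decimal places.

81.26%

With x = fraction of Jk-141 (so Jk-142 is 1 − x):
140.994·x + 141.915·(1 − x) = 141.7424
(140.994 − 141.915)·x = 141.7424 − 141.915
x = -0.1726 / -0.921 = 0.18740 → 18.74% Jk-141, 81.26% Jk-142.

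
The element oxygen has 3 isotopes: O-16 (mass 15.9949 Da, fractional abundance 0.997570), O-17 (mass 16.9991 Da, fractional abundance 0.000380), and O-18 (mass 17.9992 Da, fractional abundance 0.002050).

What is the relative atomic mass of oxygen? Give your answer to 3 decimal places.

15.999 Da

Ar = Σ fᵢ·mᵢ = 0.997570 × 15.9949 + 0.000380 × 16.9991 + 0.002050 × 17.9992
= 15.95603 + 0.00646 + 0.03690 = 15.99939 Da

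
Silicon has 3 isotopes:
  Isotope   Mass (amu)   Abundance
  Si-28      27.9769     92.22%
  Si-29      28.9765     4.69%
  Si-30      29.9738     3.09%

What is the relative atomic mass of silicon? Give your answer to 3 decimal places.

28.085 amu

Average mass = Σ (abundance × isotope mass) = 0.9222 × 27.9769 + 0.0469 × 28.9765 + 0.0309 × 29.9738
= 25.80030 + 1.35900 + 0.92619 = 28.08549 amu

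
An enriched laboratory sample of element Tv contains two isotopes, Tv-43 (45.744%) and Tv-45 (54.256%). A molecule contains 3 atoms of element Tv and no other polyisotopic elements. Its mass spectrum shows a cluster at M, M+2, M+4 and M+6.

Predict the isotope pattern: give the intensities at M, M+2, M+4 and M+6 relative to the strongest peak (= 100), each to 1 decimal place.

23.7 : 84.3 : 100.0 : 39.5

The 3 Tv atoms are independent, so intensities follow the terms of (0.45744 + 0.54256)^3.
P(M) = 0.45744^3 = 0.095720
P(M+2) = 3 × 0.45744^2 × 0.54256^1 = 0.340594
P(M+4) = 3 × 0.45744^1 × 0.54256^2 = 0.403972
P(M+6) = 0.54256^3 = 0.159714
The M+4 peak is largest (0.403972); scaling to 100 gives 23.7 : 84.3 : 100.0 : 39.5.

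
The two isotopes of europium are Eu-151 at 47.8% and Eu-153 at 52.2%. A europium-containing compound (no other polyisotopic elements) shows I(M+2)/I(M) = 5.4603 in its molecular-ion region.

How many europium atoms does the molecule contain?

5

With n Eu atoms, P(M+2)/P(M) = C(n,1)·p^(n−1)q / p^n = n·q/p = n · 0.522/0.478.
n = 5.4603 × 0.478/0.522 = 5.00 ≈ 5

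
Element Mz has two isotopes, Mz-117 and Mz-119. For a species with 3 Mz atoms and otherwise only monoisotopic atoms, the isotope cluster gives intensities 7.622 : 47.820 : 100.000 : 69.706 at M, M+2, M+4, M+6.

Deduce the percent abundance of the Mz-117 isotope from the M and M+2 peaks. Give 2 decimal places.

Write p for the Mz-117 fraction. I(M+2)/I(M) = [C(3,1)·p^2·(1−p)] / p^3 = 3·(1−p)/p = 47.820/7.622 = 6.2739
(1−p)/p = 6.2739/3 = 2.0913  ⇒  p = 1/(1 + 2.0913) = 0.3235
Mz-117: 32.35%, Mz-119: 67.65%.

32.35%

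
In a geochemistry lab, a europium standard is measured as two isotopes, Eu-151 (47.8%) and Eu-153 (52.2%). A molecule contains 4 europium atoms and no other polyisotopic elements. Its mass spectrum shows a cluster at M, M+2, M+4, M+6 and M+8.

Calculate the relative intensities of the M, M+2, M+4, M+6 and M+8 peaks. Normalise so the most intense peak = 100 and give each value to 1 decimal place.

Expanding (0.478 + 0.522)^4:
P(M) = 0.478^4 = 0.052205
P(M+2) = 4 × 0.478^3 × 0.522^1 = 0.228042
P(M+4) = 6 × 0.478^2 × 0.522^2 = 0.373549
P(M+6) = 4 × 0.478^1 × 0.522^3 = 0.271956
P(M+8) = 0.522^4 = 0.074248
The M+4 peak is largest (0.373549); scaling to 100 gives 14.0 : 61.0 : 100.0 : 72.8 : 19.9.

14.0 : 61.0 : 100.0 : 72.8 : 19.9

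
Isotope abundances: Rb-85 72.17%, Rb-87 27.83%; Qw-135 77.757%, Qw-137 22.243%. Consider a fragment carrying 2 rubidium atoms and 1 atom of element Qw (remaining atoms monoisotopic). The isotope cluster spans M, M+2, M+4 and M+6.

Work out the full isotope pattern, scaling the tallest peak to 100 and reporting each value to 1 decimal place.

Rubidium pattern (n=2): 0.52085089 : 0.40169822 : 0.07745089
Element Qw pattern (n=1): 0.77757 : 0.22243
Convolve the two distributions (both contribute in 2-u steps):
  M: 0.52085089×0.77757 = 0.404998
  M+2: 0.52085089×0.22243 + 0.40169822×0.77757 = 0.428201
  M+4: 0.40169822×0.22243 + 0.07745089×0.77757 = 0.149573
  M+6: 0.07745089×0.22243 = 0.017227
Scale to base peak (0.428201) = 100: 94.6 : 100.0 : 34.9 : 4.0

94.6 : 100.0 : 34.9 : 4.0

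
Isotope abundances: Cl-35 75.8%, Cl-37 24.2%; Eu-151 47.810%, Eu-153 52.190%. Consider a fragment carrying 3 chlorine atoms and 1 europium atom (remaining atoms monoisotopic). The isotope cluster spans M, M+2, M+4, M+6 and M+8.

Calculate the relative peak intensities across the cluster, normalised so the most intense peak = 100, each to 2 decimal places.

48.79 : 100.00 : 65.94 : 17.88 : 1.73

Chlorine pattern (n=3): 0.43551951 : 0.41713346 : 0.13317454 : 0.01417249
Europium pattern (n=1): 0.4781 : 0.5219
Convolve the two distributions (both contribute in 2-u steps):
  M: 0.43551951×0.4781 = 0.208222
  M+2: 0.43551951×0.5219 + 0.41713346×0.4781 = 0.426729
  M+4: 0.41713346×0.5219 + 0.13317454×0.4781 = 0.281373
  M+6: 0.13317454×0.5219 + 0.01417249×0.4781 = 0.076280
  M+8: 0.01417249×0.5219 = 0.007397
Scale to base peak (0.426729) = 100: 48.79 : 100.00 : 65.94 : 17.88 : 1.73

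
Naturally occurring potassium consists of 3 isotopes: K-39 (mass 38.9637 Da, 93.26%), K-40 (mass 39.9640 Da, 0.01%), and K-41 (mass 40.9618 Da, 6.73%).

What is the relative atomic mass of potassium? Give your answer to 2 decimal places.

Ar = Σ fᵢ·mᵢ = 0.9326 × 38.9637 + 0.0001 × 39.9640 + 0.0673 × 40.9618
= 36.33755 + 0.00400 + 2.75673 = 39.09828 Da

39.10 Da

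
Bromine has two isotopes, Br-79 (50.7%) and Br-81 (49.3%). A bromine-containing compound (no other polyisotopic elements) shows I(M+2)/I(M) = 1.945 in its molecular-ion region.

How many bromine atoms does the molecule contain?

2

The M+2/M ratio from n Br atoms is n · q/p = n · 0.493/0.507.
n = 1.945 × 0.507/0.493 = 2.00 ≈ 2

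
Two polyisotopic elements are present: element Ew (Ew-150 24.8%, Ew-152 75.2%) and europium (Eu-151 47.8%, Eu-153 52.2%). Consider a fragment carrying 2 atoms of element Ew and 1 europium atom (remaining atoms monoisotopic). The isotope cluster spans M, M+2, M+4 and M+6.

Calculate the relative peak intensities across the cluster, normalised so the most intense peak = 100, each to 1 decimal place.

6.3 : 45.2 : 100.0 : 63.5

Element Ew pattern (n=2): 0.061504 : 0.372992 : 0.565504
Europium pattern (n=1): 0.4780 : 0.5220
Convolve the two distributions (both contribute in 2-u steps):
  M: 0.061504×0.4780 = 0.029399
  M+2: 0.061504×0.5220 + 0.372992×0.4780 = 0.210395
  M+4: 0.372992×0.5220 + 0.565504×0.4780 = 0.465013
  M+6: 0.565504×0.5220 = 0.295193
Scale to base peak (0.465013) = 100: 6.3 : 45.2 : 100.0 : 63.5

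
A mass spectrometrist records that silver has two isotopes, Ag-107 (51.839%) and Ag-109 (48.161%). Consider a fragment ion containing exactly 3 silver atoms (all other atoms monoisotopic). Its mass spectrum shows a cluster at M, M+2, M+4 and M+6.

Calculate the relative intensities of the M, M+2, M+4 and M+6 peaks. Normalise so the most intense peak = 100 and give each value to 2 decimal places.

35.88 : 100.00 : 92.90 : 28.77

Expanding (0.51839 + 0.48161)^3:
P(M) = 0.51839^3 = 0.139306
P(M+2) = 3 × 0.51839^2 × 0.48161^1 = 0.388267
P(M+4) = 3 × 0.51839^1 × 0.48161^2 = 0.360719
P(M+6) = 0.48161^3 = 0.111709
The M+2 peak is largest (0.388267); scaling to 100 gives 35.88 : 100.00 : 92.90 : 28.77.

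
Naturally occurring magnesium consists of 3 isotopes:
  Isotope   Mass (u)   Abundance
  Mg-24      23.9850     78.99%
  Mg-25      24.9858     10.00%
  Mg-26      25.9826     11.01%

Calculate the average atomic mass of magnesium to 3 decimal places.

Average mass = Σ (abundance × isotope mass) = 0.7899 × 23.9850 + 0.1000 × 24.9858 + 0.1101 × 25.9826
= 18.94575 + 2.49858 + 2.86068 = 24.30501 u

24.305 u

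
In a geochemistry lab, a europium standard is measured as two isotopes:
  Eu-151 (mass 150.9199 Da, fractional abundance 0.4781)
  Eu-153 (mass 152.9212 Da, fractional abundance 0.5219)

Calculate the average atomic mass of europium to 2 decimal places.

151.96 Da

Average mass = Σ (abundance × isotope mass) = 0.4781 × 150.9199 + 0.5219 × 152.9212
= 72.15480 + 79.80957 = 151.96437 Da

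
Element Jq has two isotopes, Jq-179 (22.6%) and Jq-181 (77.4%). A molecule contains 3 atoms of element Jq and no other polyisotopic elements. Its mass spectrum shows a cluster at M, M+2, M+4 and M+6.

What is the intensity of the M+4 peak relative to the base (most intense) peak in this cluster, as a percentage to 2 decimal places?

Term probabilities: M 0.0115, M+2 0.1186, M+4 0.4062, M+6 0.4637. Base peak = M+6.
P(M+6) = C(3,3) × 0.226^0 × 0.774^3 = 1 × 1.0000 × 0.46368482 = 0.463685 (base)
P(M+4) = C(3,2) × 0.226^1 × 0.774^2 = 3 × 0.2260 × 0.599076 = 0.406174
Relative intensity = 0.406174 / 0.463685 × 100 = 87.60

87.60%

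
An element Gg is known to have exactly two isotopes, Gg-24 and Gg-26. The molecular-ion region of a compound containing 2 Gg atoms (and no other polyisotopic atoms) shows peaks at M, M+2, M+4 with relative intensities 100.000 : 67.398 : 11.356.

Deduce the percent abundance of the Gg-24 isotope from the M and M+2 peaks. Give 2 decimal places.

74.79%

Let p = fractional abundance of Gg-24. I(M+2)/I(M) = [C(2,1)·p^1·(1−p)] / p^2 = 2·(1−p)/p = 67.398/100.000 = 0.6740
(1−p)/p = 0.6740/2 = 0.3370  ⇒  p = 1/(1 + 0.3370) = 0.7479
Gg-24: 74.79%, Gg-26: 25.21%.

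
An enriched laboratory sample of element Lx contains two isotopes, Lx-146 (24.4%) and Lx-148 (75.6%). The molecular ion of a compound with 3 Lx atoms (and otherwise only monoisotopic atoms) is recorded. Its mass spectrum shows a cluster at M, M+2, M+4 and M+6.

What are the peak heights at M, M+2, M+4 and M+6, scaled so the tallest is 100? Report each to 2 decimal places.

3.36 : 31.25 : 96.83 : 100.00

The 3 Lx atoms are independent, so intensities follow the terms of (0.244 + 0.756)^3.
P(M) = 0.244^3 = 0.014527
P(M+2) = 3 × 0.244^2 × 0.756^1 = 0.135028
P(M+4) = 3 × 0.244^1 × 0.756^2 = 0.418364
P(M+6) = 0.756^3 = 0.432081
The M+6 peak is largest (0.432081); scaling to 100 gives 3.36 : 31.25 : 96.83 : 100.00.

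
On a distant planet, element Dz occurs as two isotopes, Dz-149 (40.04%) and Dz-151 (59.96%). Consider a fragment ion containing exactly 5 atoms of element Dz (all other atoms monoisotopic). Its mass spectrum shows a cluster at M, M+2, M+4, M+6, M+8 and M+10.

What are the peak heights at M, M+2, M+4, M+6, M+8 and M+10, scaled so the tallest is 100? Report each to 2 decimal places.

Each Dz atom is independently Dz-149 (p = 0.4004) or Dz-151 (q = 0.5996); the cluster is the binomial expansion (p + q)^5.
P(M) = 0.4004^5 = 0.010291
P(M+2) = 5 × 0.4004^4 × 0.5996^1 = 0.077056
P(M+4) = 10 × 0.4004^3 × 0.5996^2 = 0.230784
P(M+6) = 10 × 0.4004^2 × 0.5996^3 = 0.345599
P(M+8) = 5 × 0.4004^1 × 0.5996^4 = 0.258768
P(M+10) = 0.5996^5 = 0.077501
The M+6 peak is largest (0.345599); scaling to 100 gives 2.98 : 22.30 : 66.78 : 100.00 : 74.88 : 22.43.

2.98 : 22.30 : 66.78 : 100.00 : 74.88 : 22.43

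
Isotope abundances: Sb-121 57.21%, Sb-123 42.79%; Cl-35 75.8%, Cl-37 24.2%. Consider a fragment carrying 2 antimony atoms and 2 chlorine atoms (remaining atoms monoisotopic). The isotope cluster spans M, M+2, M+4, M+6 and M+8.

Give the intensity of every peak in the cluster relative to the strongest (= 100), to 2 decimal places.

46.85 : 100.00 : 75.74 : 23.88 : 2.67

Antimony pattern (n=2): 0.32729841 : 0.48960318 : 0.18309841
Chlorine pattern (n=2): 0.574564 : 0.366872 : 0.058564
Convolve the two distributions (both contribute in 2-u steps):
  M: 0.32729841×0.574564 = 0.188054
  M+2: 0.32729841×0.366872 + 0.48960318×0.574564 = 0.401385
  M+4: 0.32729841×0.058564 + 0.48960318×0.366872 + 0.18309841×0.574564 = 0.303991
  M+6: 0.48960318×0.058564 + 0.18309841×0.366872 = 0.095847
  M+8: 0.18309841×0.058564 = 0.010723
Scale to base peak (0.401385) = 100: 46.85 : 100.00 : 75.74 : 23.88 : 2.67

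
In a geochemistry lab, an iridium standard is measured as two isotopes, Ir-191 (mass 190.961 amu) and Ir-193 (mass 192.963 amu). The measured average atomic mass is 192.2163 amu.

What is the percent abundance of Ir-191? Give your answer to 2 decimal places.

37.30%

Let x be the fractional abundance of Ir-191; then Ir-193 has abundance 1 − x.
190.961·x + 192.963·(1 − x) = 192.2163
(190.961 − 192.963)·x = 192.2163 − 192.963
x = -0.7467 / -2.002 = 0.37298 → 37.30% Ir-191, 62.70% Ir-193.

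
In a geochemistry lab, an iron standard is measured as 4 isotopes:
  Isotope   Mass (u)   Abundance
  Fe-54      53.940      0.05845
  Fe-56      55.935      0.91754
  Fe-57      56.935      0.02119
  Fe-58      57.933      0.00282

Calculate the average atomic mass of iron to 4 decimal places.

55.8452 u

Weight each isotope mass by its fractional abundance: 0.05845 × 53.940 + 0.91754 × 55.935 + 0.02119 × 56.935 + 0.00282 × 57.933
= 3.15279 + 51.32260 + 1.20645 + 0.16337 = 55.84521 u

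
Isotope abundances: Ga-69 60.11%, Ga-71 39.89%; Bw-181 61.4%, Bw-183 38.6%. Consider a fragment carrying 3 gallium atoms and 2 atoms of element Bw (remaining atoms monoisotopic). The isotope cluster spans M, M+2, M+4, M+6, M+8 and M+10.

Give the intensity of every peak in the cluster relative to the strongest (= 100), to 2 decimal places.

Gallium pattern (n=3): 0.21719018 : 0.43239309 : 0.28694328 : 0.06347345
Element Bw pattern (n=2): 0.376996 : 0.474008 : 0.148996
Convolve the two distributions (both contribute in 2-u steps):
  M: 0.21719018×0.376996 = 0.081880
  M+2: 0.21719018×0.474008 + 0.43239309×0.376996 = 0.265960
  M+4: 0.21719018×0.148996 + 0.43239309×0.474008 + 0.28694328×0.376996 = 0.345495
  M+6: 0.43239309×0.148996 + 0.28694328×0.474008 + 0.06347345×0.376996 = 0.224367
  M+8: 0.28694328×0.148996 + 0.06347345×0.474008 = 0.072840
  M+10: 0.06347345×0.148996 = 0.009457
Scale to base peak (0.345495) = 100: 23.70 : 76.98 : 100.00 : 64.94 : 21.08 : 2.74

23.70 : 76.98 : 100.00 : 64.94 : 21.08 : 2.74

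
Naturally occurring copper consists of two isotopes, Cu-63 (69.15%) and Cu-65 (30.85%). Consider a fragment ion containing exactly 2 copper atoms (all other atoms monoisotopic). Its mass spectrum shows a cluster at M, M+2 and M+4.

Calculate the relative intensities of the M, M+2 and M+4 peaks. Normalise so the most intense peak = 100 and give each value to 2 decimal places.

100.00 : 89.23 : 19.90

Each Cu atom is independently Cu-63 (p = 0.6915) or Cu-65 (q = 0.3085); the cluster is the binomial expansion (p + q)^2.
P(M) = 0.6915^2 = 0.478172
P(M+2) = 2 × 0.6915^1 × 0.3085^1 = 0.426656
P(M+4) = 0.3085^2 = 0.095172
The M peak is largest (0.478172); scaling to 100 gives 100.00 : 89.23 : 19.90.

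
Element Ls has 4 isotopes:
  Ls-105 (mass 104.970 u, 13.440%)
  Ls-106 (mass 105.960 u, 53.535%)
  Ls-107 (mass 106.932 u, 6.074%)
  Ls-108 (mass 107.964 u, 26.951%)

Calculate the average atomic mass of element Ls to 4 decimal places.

106.4261 u

Weight each isotope mass by its fractional abundance: 0.13440 × 104.970 + 0.53535 × 105.960 + 0.06074 × 106.932 + 0.26951 × 107.964
= 14.10797 + 56.72569 + 6.49505 + 29.09738 = 106.42609 u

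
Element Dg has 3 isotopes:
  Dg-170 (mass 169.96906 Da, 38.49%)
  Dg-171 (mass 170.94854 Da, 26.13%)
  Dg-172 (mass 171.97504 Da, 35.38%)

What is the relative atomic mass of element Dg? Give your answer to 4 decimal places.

Ar = Σ fᵢ·mᵢ = 0.3849 × 169.96906 + 0.2613 × 170.94854 + 0.3538 × 171.97504
= 65.421091 + 44.668854 + 60.844769 = 170.934714 Da

170.9347 Da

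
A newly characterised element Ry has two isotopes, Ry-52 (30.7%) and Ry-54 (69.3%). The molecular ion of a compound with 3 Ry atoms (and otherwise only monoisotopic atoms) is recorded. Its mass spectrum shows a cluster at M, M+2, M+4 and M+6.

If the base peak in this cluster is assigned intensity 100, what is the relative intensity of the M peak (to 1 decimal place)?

6.5

Term probabilities: M 0.0289, M+2 0.1959, M+4 0.4423, M+6 0.3328. Base peak = M+4.
P(M+4) = C(3,2) × 0.307^1 × 0.693^2 = 3 × 0.3070 × 0.480249 = 0.442309 (base)
P(M) = C(3,0) × 0.307^3 × 0.693^0 = 1 × 0.02893444 × 1.0000 = 0.028934
Relative intensity = 0.028934 / 0.442309 × 100 = 6.5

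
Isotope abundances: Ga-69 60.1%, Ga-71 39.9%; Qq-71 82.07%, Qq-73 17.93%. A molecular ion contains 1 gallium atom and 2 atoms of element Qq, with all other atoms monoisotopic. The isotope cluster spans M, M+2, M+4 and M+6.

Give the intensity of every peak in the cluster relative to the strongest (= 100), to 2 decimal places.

Gallium pattern (n=1): 0.6010 : 0.3990
Element Qq pattern (n=2): 0.67354849 : 0.29430302 : 0.03214849
Convolve the two distributions (both contribute in 2-u steps):
  M: 0.6010×0.67354849 = 0.404803
  M+2: 0.6010×0.29430302 + 0.3990×0.67354849 = 0.445622
  M+4: 0.6010×0.03214849 + 0.3990×0.29430302 = 0.136748
  M+6: 0.3990×0.03214849 = 0.012827
Scale to base peak (0.445622) = 100: 90.84 : 100.00 : 30.69 : 2.88

90.84 : 100.00 : 30.69 : 2.88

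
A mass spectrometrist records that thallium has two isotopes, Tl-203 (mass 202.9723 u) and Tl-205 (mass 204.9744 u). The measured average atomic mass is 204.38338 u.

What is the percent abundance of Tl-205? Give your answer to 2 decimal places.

70.48%

With x = fraction of Tl-203 (so Tl-205 is 1 − x):
202.9723·x + 204.9744·(1 − x) = 204.38338
(202.9723 − 204.9744)·x = 204.38338 − 204.9744
x = -0.59102 / -2.0021 = 0.29520 → 29.52% Tl-203, 70.48% Tl-205.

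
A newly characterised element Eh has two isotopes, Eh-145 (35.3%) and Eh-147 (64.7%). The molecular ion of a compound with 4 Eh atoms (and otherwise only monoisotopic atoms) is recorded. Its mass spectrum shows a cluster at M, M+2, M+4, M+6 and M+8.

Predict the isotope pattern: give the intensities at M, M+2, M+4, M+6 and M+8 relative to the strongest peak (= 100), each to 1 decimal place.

4.1 : 29.8 : 81.8 : 100.0 : 45.8

Expanding (0.353 + 0.647)^4:
P(M) = 0.353^4 = 0.015527
P(M+2) = 4 × 0.353^3 × 0.647^1 = 0.113838
P(M+4) = 6 × 0.353^2 × 0.647^2 = 0.312975
P(M+6) = 4 × 0.353^1 × 0.647^3 = 0.382426
P(M+8) = 0.647^4 = 0.175233
The M+6 peak is largest (0.382426); scaling to 100 gives 4.1 : 29.8 : 81.8 : 100.0 : 45.8.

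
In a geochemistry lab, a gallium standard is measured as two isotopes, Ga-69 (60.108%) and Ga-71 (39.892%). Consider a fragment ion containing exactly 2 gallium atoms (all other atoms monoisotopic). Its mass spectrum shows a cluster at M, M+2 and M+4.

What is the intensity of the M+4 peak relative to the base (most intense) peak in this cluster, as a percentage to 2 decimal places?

33.18%

Term probabilities: M 0.3613, M+2 0.4796, M+4 0.1591. Base peak = M+2.
P(M+2) = C(2,1) × 0.60108^1 × 0.39892^1 = 2 × 0.60108 × 0.39892 = 0.479566 (base)
P(M+4) = C(2,2) × 0.60108^0 × 0.39892^2 = 1 × 1.0000 × 0.15913717 = 0.159137
Relative intensity = 0.159137 / 0.479566 × 100 = 33.18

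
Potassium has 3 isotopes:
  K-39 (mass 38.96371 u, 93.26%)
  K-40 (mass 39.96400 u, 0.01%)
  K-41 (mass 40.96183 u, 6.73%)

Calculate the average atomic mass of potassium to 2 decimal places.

Ar = Σ fᵢ·mᵢ = 0.9326 × 38.96371 + 0.0001 × 39.96400 + 0.0673 × 40.96183
= 36.337556 + 0.003996 + 2.756731 = 39.098283 u

39.10 u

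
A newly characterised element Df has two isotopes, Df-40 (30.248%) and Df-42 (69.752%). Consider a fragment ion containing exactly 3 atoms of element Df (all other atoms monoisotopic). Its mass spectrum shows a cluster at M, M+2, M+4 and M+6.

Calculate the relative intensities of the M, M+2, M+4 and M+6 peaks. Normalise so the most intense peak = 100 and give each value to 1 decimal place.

The 3 Df atoms are independent, so intensities follow the terms of (0.30248 + 0.69752)^3.
P(M) = 0.30248^3 = 0.027675
P(M+2) = 3 × 0.30248^2 × 0.69752^1 = 0.191457
P(M+4) = 3 × 0.30248^1 × 0.69752^2 = 0.441501
P(M+6) = 0.69752^3 = 0.339367
The M+4 peak is largest (0.441501); scaling to 100 gives 6.3 : 43.4 : 100.0 : 76.9.

6.3 : 43.4 : 100.0 : 76.9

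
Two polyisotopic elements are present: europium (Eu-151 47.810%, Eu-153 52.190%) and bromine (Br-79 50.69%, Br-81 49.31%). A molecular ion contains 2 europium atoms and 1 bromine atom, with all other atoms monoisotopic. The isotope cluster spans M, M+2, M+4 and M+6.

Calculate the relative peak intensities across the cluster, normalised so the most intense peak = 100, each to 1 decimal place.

30.2 : 95.2 : 100.0 : 35.0

Europium pattern (n=2): 0.22857961 : 0.49904078 : 0.27237961
Bromine pattern (n=1): 0.5069 : 0.4931
Convolve the two distributions (both contribute in 2-u steps):
  M: 0.22857961×0.5069 = 0.115867
  M+2: 0.22857961×0.4931 + 0.49904078×0.5069 = 0.365676
  M+4: 0.49904078×0.4931 + 0.27237961×0.5069 = 0.384146
  M+6: 0.27237961×0.4931 = 0.134310
Scale to base peak (0.384146) = 100: 30.2 : 95.2 : 100.0 : 35.0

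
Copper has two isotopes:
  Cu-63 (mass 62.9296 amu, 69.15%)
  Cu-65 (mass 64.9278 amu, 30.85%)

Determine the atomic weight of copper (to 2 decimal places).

The abundance-weighted mean is 0.6915 × 62.9296 + 0.3085 × 64.9278
= 43.51582 + 20.03023 = 63.54605 amu

63.55 amu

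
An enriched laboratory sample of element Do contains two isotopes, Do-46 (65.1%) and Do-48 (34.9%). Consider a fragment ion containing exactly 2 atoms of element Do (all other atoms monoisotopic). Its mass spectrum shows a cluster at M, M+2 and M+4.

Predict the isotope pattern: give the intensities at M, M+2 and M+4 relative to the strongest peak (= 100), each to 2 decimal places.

93.27 : 100.00 : 26.80

The 2 Do atoms are independent, so intensities follow the terms of (0.651 + 0.349)^2.
P(M) = 0.651^2 = 0.423801
P(M+2) = 2 × 0.651^1 × 0.349^1 = 0.454398
P(M+4) = 0.349^2 = 0.121801
The M+2 peak is largest (0.454398); scaling to 100 gives 93.27 : 100.00 : 26.80.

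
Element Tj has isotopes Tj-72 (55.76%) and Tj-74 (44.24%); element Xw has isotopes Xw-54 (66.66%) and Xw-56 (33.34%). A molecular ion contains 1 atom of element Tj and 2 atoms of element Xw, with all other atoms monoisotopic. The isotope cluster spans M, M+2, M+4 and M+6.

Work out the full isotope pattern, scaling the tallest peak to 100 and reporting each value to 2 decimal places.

55.75 : 100.00 : 58.19 : 11.06

Element Tj pattern (n=1): 0.5576 : 0.4424
Element Xw pattern (n=2): 0.44435556 : 0.44448888 : 0.11115556
Convolve the two distributions (both contribute in 2-u steps):
  M: 0.5576×0.44435556 = 0.247773
  M+2: 0.5576×0.44448888 + 0.4424×0.44435556 = 0.444430
  M+4: 0.5576×0.11115556 + 0.4424×0.44448888 = 0.258622
  M+6: 0.4424×0.11115556 = 0.049175
Scale to base peak (0.444430) = 100: 55.75 : 100.00 : 58.19 : 11.06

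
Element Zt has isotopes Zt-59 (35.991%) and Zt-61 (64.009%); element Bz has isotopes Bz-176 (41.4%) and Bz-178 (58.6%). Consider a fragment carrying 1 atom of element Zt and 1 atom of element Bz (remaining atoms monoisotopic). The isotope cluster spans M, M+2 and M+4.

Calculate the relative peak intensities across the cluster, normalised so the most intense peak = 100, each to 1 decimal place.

31.3 : 100.0 : 78.8

Element Zt pattern (n=1): 0.35991 : 0.64009
Element Bz pattern (n=1): 0.4140 : 0.5860
Convolve the two distributions (both contribute in 2-u steps):
  M: 0.35991×0.4140 = 0.149003
  M+2: 0.35991×0.5860 + 0.64009×0.4140 = 0.475905
  M+4: 0.64009×0.5860 = 0.375093
Scale to base peak (0.475905) = 100: 31.3 : 100.0 : 78.8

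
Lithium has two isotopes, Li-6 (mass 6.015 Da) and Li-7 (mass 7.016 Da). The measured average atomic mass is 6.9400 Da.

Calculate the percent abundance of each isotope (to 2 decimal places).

Li-6: 7.59%, Li-7: 92.41%

With x = fraction of Li-6 (so Li-7 is 1 − x):
6.015·x + 7.016·(1 − x) = 6.9400
(6.015 − 7.016)·x = 6.9400 − 7.016
x = -0.0760 / -1.001 = 0.07592 → 7.59% Li-6, 92.41% Li-7.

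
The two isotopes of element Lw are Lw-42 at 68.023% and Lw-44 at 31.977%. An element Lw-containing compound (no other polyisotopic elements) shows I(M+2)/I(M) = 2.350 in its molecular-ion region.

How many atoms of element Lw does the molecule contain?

For n independent Lw atoms, I(M+2)/I(M) = n · (abundance Lw-44) / (abundance Lw-42) = n · 0.31977/0.68023.
n = 2.350 × 0.68023/0.31977 = 5.00 ≈ 5

5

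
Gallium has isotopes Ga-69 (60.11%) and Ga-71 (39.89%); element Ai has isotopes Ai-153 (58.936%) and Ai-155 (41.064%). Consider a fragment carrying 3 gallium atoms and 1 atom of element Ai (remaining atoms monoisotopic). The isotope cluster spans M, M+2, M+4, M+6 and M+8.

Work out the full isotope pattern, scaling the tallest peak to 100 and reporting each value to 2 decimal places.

36.92 : 99.24 : 100.00 : 44.78 : 7.52

Gallium pattern (n=3): 0.21719018 : 0.43239309 : 0.28694328 : 0.06347345
Element Ai pattern (n=1): 0.58936 : 0.41064
Convolve the two distributions (both contribute in 2-u steps):
  M: 0.21719018×0.58936 = 0.128003
  M+2: 0.21719018×0.41064 + 0.43239309×0.58936 = 0.344022
  M+4: 0.43239309×0.41064 + 0.28694328×0.58936 = 0.346671
  M+6: 0.28694328×0.41064 + 0.06347345×0.58936 = 0.155239
  M+8: 0.06347345×0.41064 = 0.026065
Scale to base peak (0.346671) = 100: 36.92 : 99.24 : 100.00 : 44.78 : 7.52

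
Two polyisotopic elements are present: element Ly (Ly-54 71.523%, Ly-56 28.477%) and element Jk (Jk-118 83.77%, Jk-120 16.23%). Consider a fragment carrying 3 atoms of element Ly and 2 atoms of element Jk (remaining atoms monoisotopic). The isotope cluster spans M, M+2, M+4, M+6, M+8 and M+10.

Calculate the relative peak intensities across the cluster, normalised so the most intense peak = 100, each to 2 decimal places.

63.21 : 100.00 : 61.69 : 18.47 : 2.67 : 0.15

Element Ly pattern (n=3): 0.36587873 : 0.43702566 : 0.17400248 : 0.02309312
Element Jk pattern (n=2): 0.70174129 : 0.27191742 : 0.02634129
Convolve the two distributions (both contribute in 2-u steps):
  M: 0.36587873×0.70174129 = 0.256752
  M+2: 0.36587873×0.27191742 + 0.43702566×0.70174129 = 0.406168
  M+4: 0.36587873×0.02634129 + 0.43702566×0.27191742 + 0.17400248×0.70174129 = 0.250577
  M+6: 0.43702566×0.02634129 + 0.17400248×0.27191742 + 0.02309312×0.70174129 = 0.075032
  M+8: 0.17400248×0.02634129 + 0.02309312×0.27191742 = 0.010863
  M+10: 0.02309312×0.02634129 = 0.000608
Scale to base peak (0.406168) = 100: 63.21 : 100.00 : 61.69 : 18.47 : 2.67 : 0.15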